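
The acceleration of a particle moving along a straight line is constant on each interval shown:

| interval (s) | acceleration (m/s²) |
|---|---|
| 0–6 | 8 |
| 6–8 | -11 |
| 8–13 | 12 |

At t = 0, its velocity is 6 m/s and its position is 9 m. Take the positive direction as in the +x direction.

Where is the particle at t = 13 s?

On each constant-a segment, Δv = aΔt and Δx = v₀Δt + ½aΔt²; chain segment to segment.
0–6 s: v starts 6 m/s; Δx = 6·6 + ½·8·6² = 180 m; v ends 54 m/s.
6–8 s: v starts 54 m/s; Δx = 54·2 + ½·-11·2² = 86 m; v ends 32 m/s.
8–13 s: v starts 32 m/s; Δx = 32·5 + ½·12·5² = 310 m; v ends 92 m/s.
x(13) = 9 + Σ Δx = 585 m.

585 m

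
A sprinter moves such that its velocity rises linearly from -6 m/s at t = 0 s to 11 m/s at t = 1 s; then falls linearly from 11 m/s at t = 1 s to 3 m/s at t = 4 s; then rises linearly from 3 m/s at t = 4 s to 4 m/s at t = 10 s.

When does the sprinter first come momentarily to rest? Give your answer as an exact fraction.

v changes sign on 0–1 s (from -6 to 11); the graph is linear there, so v = 0 at t = 0 + (6)·(1 − 0)/(11 − -6) = 6/17 s.

t = 6/17 s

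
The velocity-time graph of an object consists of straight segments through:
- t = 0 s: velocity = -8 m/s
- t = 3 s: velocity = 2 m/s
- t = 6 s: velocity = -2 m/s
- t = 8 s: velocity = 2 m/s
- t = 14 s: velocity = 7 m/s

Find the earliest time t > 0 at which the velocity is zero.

t = 2.4 s

v changes sign on 0–3 s (from -8 to 2); the graph is linear there, so v = 0 at t = 0 + (8)·(3 − 0)/(2 − -8) = 2.4 s.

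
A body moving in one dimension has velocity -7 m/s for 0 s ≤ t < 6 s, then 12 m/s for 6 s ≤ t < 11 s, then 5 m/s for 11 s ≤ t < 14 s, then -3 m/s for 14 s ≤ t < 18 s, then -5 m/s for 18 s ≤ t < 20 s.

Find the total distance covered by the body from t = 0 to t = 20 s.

Total distance travelled is ∫|v| dt — sum the magnitudes of each area piece.
0–6 s: |-7| × 6 = 42 m
6–11 s: |12| × 5 = 60 m
11–14 s: |5| × 3 = 15 m
14–18 s: |-3| × 4 = 12 m
18–20 s: |-5| × 2 = 10 m
Total distance = 139 m

139 m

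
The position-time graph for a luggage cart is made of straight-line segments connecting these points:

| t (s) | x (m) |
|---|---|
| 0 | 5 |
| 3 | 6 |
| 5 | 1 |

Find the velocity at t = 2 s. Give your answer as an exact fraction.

Velocity is the slope of the x-t graph on 0–3 s: (6 − 5)/(3 − 0) = 1/3 m/s.

1/3 m/s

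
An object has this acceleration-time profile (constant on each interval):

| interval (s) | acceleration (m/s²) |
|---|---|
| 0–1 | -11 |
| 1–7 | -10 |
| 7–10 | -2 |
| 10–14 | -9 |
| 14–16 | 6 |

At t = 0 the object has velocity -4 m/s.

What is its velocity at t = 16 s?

Δv equals the area under the a-t graph; then v = v₀ + Δv.
0–1 s: -11 × 1 = -11 m/s
1–7 s: -10 × 6 = -60 m/s
7–10 s: -2 × 3 = -6 m/s
10–14 s: -9 × 4 = -36 m/s
14–16 s: 6 × 2 = 12 m/s
Δv = -101 m/s, so v(16) = -4 + (-101) = -105 m/s.

-105 m/s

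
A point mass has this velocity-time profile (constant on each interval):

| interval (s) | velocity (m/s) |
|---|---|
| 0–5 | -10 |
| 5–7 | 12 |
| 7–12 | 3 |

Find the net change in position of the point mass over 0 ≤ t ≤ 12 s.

Displacement is the signed area under the v-t curve.
0–5 s: -10 × 5 = -50 m
5–7 s: 12 × 2 = 24 m
7–12 s: 3 × 5 = 15 m
Net displacement = -11 m

-11 m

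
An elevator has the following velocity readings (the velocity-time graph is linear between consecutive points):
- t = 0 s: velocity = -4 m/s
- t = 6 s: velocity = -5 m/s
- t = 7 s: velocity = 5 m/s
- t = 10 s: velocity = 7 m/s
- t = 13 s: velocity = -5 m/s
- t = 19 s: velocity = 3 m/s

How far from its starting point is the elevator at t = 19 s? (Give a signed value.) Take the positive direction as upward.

Net displacement equals the area under the velocity-time graph (areas below the axis count negative).
0–6 s: ½(-4 + -5)(6) = -27 m
6–7 s: ½(-5 + 5)(1) = 0 m
7–10 s: ½(5 + 7)(3) = 18 m
10–13 s: ½(7 + -5)(3) = 3 m
13–19 s: ½(-5 + 3)(6) = -6 m
Net displacement = -12 m

-12 m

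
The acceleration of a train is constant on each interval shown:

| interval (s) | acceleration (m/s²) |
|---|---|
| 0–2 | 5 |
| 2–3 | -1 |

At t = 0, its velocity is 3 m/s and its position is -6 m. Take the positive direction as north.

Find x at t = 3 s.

On each constant-a segment, Δv = aΔt and Δx = v₀Δt + ½aΔt²; chain segment to segment.
0–2 s: v starts 3 m/s; Δx = 3·2 + ½·5·2² = 16 m; v ends 13 m/s.
2–3 s: v starts 13 m/s; Δx = 13·1 + ½·-1·1² = 12.5 m; v ends 12 m/s.
x(3) = -6 + Σ Δx = 22.5 m.

22.5 m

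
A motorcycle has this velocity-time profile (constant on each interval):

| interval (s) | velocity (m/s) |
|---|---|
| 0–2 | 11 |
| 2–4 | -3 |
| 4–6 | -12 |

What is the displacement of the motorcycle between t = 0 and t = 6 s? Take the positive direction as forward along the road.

Displacement is the signed area under the v-t curve.
0–2 s: 11 × 2 = 22 m
2–4 s: -3 × 2 = -6 m
4–6 s: -12 × 2 = -24 m
Net displacement = -8 m

-8 m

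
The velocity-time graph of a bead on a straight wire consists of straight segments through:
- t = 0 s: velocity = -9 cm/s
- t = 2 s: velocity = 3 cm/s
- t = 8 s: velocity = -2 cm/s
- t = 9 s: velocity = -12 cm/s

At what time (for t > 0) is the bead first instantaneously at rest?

v changes sign on 0–2 s (from -9 to 3); the graph is linear there, so v = 0 at t = 0 + (9)·(2 − 0)/(3 − -9) = 1.5 s.

t = 1.5 s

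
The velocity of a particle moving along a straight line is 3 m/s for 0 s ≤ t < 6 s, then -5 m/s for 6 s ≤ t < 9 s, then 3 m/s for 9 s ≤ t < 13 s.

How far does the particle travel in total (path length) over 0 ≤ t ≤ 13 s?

45 m

Distance (not displacement) is the total path length: add the absolute areas under v-t.
0–6 s: |3| × 6 = 18 m
6–9 s: |-5| × 3 = 15 m
9–13 s: |3| × 4 = 12 m
Total distance = 45 m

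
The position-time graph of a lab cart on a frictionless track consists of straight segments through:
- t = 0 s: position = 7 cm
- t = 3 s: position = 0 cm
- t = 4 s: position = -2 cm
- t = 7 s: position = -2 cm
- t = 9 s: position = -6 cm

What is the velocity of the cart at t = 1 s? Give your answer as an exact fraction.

-7/3 cm/s

Velocity is the slope of the x-t graph on 0–3 s: (0 − 7)/(3 − 0) = -7/3 cm/s.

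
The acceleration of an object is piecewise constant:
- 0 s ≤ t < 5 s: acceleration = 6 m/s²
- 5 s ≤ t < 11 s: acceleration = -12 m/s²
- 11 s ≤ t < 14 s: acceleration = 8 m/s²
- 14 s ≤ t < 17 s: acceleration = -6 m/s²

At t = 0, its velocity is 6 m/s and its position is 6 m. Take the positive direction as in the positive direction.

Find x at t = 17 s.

-24 m

On each constant-a segment, Δv = aΔt and Δx = v₀Δt + ½aΔt²; chain segment to segment.
0–5 s: v starts 6 m/s; Δx = 6·5 + ½·6·5² = 105 m; v ends 36 m/s.
5–11 s: v starts 36 m/s; Δx = 36·6 + ½·-12·6² = 0 m; v ends -36 m/s.
11–14 s: v starts -36 m/s; Δx = -36·3 + ½·8·3² = -72 m; v ends -12 m/s.
14–17 s: v starts -12 m/s; Δx = -12·3 + ½·-6·3² = -63 m; v ends -30 m/s.
x(17) = 6 + Σ Δx = -24 m.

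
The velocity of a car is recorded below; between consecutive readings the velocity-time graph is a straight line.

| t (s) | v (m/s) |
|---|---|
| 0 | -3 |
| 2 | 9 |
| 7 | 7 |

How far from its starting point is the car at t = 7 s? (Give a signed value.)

46 m

Displacement is the signed area under the v-t curve.
0–2 s: ½(-3 + 9)(2) = 6 m
2–7 s: ½(9 + 7)(5) = 40 m
Net displacement = 46 m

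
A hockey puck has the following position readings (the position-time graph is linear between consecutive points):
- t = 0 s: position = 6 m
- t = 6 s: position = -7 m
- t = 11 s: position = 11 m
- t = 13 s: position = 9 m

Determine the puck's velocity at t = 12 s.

-1 m/s

Velocity is the slope of the x-t graph on 11–13 s: (9 − 11)/(13 − 11) = -1 m/s.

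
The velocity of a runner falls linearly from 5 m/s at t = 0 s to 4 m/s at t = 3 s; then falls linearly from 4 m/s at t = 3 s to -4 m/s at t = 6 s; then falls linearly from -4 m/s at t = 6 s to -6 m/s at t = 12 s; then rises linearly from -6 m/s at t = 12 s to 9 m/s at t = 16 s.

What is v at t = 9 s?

-5 m/s

On 6–12 s the graph is linear from -4 to -6 m/s: v(9) = -4 + (-6 − -4)·(9 − 6)/(12 − 6) = -5 m/s.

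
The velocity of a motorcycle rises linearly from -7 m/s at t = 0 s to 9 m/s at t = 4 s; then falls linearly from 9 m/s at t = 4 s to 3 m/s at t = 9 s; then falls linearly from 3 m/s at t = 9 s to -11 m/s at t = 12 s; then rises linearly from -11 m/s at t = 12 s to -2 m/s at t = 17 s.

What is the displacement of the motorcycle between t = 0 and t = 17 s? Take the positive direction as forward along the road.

-10.5 m

Displacement is the signed area under the v-t curve.
0–4 s: ½(-7 + 9)(4) = 4 m
4–9 s: ½(9 + 3)(5) = 30 m
9–12 s: ½(3 + -11)(3) = -12 m
12–17 s: ½(-11 + -2)(5) = -32.5 m
Net displacement = -10.5 m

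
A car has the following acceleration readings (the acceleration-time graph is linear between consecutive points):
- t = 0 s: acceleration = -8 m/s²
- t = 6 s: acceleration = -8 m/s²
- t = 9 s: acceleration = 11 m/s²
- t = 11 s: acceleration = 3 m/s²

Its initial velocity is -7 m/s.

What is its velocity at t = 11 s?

Δv equals the area under the a-t graph; then v = v₀ + Δv.
0–6 s: -8 × 6 = -48 m/s
6–9 s: ½(-8 + 11)(3) = 4.5 m/s
9–11 s: ½(11 + 3)(2) = 14 m/s
Δv = -29.5 m/s, so v(11) = -7 + (-29.5) = -36.5 m/s.

-36.5 m/s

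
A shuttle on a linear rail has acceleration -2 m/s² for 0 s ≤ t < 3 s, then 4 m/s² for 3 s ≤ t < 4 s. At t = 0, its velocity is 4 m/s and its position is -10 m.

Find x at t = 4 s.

-7 m

On each constant-a segment, Δv = aΔt and Δx = v₀Δt + ½aΔt²; chain segment to segment.
0–3 s: v starts 4 m/s; Δx = 4·3 + ½·-2·3² = 3 m; v ends -2 m/s.
3–4 s: v starts -2 m/s; Δx = -2·1 + ½·4·1² = 0 m; v ends 2 m/s.
x(4) = -10 + Σ Δx = -7 m.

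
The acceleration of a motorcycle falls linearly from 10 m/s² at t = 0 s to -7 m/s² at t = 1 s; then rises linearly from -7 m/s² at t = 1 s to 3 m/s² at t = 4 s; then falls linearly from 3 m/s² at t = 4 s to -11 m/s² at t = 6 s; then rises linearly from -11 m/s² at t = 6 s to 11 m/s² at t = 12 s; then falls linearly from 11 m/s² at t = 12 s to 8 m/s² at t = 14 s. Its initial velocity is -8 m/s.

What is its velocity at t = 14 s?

Δv equals the area under the a-t graph; then v = v₀ + Δv.
0–1 s: ½(10 + -7)(1) = 1.5 m/s
1–4 s: ½(-7 + 3)(3) = -6 m/s
4–6 s: ½(3 + -11)(2) = -8 m/s
6–12 s: ½(-11 + 11)(6) = 0 m/s
12–14 s: ½(11 + 8)(2) = 19 m/s
Δv = 6.5 m/s, so v(14) = -8 + (6.5) = -1.5 m/s.

-1.5 m/s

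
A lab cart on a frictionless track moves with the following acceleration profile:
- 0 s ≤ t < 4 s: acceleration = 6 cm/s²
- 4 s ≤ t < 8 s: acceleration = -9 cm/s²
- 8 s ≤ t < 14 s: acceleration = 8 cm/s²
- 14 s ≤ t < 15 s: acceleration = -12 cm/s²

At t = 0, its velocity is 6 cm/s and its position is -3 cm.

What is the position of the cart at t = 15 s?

261 cm

On each constant-a segment, Δv = aΔt and Δx = v₀Δt + ½aΔt²; chain segment to segment.
0–4 s: v starts 6 cm/s; Δx = 6·4 + ½·6·4² = 72 cm; v ends 30 cm/s.
4–8 s: v starts 30 cm/s; Δx = 30·4 + ½·-9·4² = 48 cm; v ends -6 cm/s.
8–14 s: v starts -6 cm/s; Δx = -6·6 + ½·8·6² = 108 cm; v ends 42 cm/s.
14–15 s: v starts 42 cm/s; Δx = 42·1 + ½·-12·1² = 36 cm; v ends 30 cm/s.
x(15) = -3 + Σ Δx = 261 cm.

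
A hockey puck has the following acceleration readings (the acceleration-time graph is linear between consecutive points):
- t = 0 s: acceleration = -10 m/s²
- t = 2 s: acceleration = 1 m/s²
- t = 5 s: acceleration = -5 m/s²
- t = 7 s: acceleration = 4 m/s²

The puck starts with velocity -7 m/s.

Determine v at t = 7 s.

Δv equals the area under the a-t graph; then v = v₀ + Δv.
0–2 s: ½(-10 + 1)(2) = -9 m/s
2–5 s: ½(1 + -5)(3) = -6 m/s
5–7 s: ½(-5 + 4)(2) = -1 m/s
Δv = -16 m/s, so v(7) = -7 + (-16) = -23 m/s.

-23 m/s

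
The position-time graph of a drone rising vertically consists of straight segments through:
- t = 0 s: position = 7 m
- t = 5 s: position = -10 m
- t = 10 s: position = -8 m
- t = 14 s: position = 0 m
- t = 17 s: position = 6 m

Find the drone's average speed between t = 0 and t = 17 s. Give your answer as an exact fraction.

33/17 m/s

Average speed = (total path length)/(elapsed time); on a piecewise-linear x-t graph the path length is Σ|Δx|.
0–5 s: |Δx| = |-10 − 7| = 17 m
5–10 s: |Δx| = |-8 − -10| = 2 m
10–14 s: |Δx| = |0 − -8| = 8 m
14–17 s: |Δx| = |6 − 0| = 6 m
Total path = 33 m; average speed = 33/17 = 33/17 m/s.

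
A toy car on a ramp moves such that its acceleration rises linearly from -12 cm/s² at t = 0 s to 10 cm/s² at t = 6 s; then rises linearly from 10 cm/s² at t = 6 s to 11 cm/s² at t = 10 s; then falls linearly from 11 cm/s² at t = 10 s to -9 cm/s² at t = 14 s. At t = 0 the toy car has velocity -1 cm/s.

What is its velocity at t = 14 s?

39 cm/s

Δv equals the area under the a-t graph; then v = v₀ + Δv.
0–6 s: ½(-12 + 10)(6) = -6 cm/s
6–10 s: ½(10 + 11)(4) = 42 cm/s
10–14 s: ½(11 + -9)(4) = 4 cm/s
Δv = 40 cm/s, so v(14) = -1 + (40) = 39 cm/s.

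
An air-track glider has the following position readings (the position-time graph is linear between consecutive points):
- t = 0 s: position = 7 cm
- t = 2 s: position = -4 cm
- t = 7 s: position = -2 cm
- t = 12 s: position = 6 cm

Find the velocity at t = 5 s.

0.4 cm/s

Velocity is the slope of the x-t graph on 2–7 s: (-2 − -4)/(7 − 2) = 0.4 cm/s.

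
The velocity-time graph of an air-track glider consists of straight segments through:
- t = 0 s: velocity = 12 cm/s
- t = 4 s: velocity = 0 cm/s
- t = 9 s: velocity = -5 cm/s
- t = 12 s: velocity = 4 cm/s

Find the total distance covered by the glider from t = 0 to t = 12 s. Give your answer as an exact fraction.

130/3 cm

Total distance travelled is ∫|v| dt — sum the magnitudes of each area piece.
0–4 s: |½(12 + 0)(4)| = 24 cm
4–9 s: |½(0 + -5)(5)| = 12.5 cm
9–12 s: v = 0 at t = 32/3 s; triangle areas 25/6 + 8/3 = 41/6 cm
Total distance = 130/3 cm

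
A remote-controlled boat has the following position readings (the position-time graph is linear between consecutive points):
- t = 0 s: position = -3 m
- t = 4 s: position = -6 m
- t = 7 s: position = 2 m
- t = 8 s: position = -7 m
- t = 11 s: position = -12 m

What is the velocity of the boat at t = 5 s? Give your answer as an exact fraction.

8/3 m/s

Velocity is the slope of the x-t graph on 4–7 s: (2 − -6)/(7 − 4) = 8/3 m/s.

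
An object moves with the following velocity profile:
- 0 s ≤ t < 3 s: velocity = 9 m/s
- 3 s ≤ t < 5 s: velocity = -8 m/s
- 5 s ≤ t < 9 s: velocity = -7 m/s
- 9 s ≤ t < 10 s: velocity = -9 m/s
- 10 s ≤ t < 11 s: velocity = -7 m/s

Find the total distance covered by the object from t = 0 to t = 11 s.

Distance (not displacement) is the total path length: add the absolute areas under v-t.
0–3 s: |9| × 3 = 27 m
3–5 s: |-8| × 2 = 16 m
5–9 s: |-7| × 4 = 28 m
9–10 s: |-9| × 1 = 9 m
10–11 s: |-7| × 1 = 7 m
Total distance = 87 m

87 m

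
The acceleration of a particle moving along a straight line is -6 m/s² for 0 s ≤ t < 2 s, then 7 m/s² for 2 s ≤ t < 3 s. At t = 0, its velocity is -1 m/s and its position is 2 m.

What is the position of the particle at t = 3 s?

-21.5 m

On each constant-a segment, Δv = aΔt and Δx = v₀Δt + ½aΔt²; chain segment to segment.
0–2 s: v starts -1 m/s; Δx = -1·2 + ½·-6·2² = -14 m; v ends -13 m/s.
2–3 s: v starts -13 m/s; Δx = -13·1 + ½·7·1² = -9.5 m; v ends -6 m/s.
x(3) = 2 + Σ Δx = -21.5 m.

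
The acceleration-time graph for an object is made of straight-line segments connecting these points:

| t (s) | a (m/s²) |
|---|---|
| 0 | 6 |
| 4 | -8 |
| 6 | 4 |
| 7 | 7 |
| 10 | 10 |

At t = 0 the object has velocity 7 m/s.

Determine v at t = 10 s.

Δv equals the area under the a-t graph; then v = v₀ + Δv.
0–4 s: ½(6 + -8)(4) = -4 m/s
4–6 s: ½(-8 + 4)(2) = -4 m/s
6–7 s: ½(4 + 7)(1) = 5.5 m/s
7–10 s: ½(7 + 10)(3) = 25.5 m/s
Δv = 23 m/s, so v(10) = 7 + (23) = 30 m/s.

30 m/s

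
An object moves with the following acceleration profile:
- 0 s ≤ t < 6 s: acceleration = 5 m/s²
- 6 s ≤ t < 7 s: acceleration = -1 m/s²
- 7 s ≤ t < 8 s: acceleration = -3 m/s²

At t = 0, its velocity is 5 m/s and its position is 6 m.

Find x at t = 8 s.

193 m

On each constant-a segment, Δv = aΔt and Δx = v₀Δt + ½aΔt²; chain segment to segment.
0–6 s: v starts 5 m/s; Δx = 5·6 + ½·5·6² = 120 m; v ends 35 m/s.
6–7 s: v starts 35 m/s; Δx = 35·1 + ½·-1·1² = 34.5 m; v ends 34 m/s.
7–8 s: v starts 34 m/s; Δx = 34·1 + ½·-3·1² = 32.5 m; v ends 31 m/s.
x(8) = 6 + Σ Δx = 193 m.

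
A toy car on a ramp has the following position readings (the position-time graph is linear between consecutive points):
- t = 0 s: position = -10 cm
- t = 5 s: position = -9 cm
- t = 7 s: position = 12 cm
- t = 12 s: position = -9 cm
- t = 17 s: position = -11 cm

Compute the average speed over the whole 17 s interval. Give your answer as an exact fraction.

Average speed = (total path length)/(elapsed time); on a piecewise-linear x-t graph the path length is Σ|Δx|.
0–5 s: |Δx| = |-9 − -10| = 1 cm
5–7 s: |Δx| = |12 − -9| = 21 cm
7–12 s: |Δx| = |-9 − 12| = 21 cm
12–17 s: |Δx| = |-11 − -9| = 2 cm
Total path = 45 cm; average speed = 45/17 = 45/17 cm/s.

45/17 cm/s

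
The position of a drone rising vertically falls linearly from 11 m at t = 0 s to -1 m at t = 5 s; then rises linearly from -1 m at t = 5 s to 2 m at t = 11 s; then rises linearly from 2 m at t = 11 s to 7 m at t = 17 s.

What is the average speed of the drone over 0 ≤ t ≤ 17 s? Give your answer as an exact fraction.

Average speed = (total path length)/(elapsed time); on a piecewise-linear x-t graph the path length is Σ|Δx|.
0–5 s: |Δx| = |-1 − 11| = 12 m
5–11 s: |Δx| = |2 − -1| = 3 m
11–17 s: |Δx| = |7 − 2| = 5 m
Total path = 20 m; average speed = 20/17 = 20/17 m/s.

20/17 m/s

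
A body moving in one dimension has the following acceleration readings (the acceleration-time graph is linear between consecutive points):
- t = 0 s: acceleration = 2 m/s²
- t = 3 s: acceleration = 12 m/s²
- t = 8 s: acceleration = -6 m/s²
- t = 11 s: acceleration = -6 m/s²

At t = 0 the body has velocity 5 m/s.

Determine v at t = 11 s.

23 m/s

Δv equals the area under the a-t graph; then v = v₀ + Δv.
0–3 s: ½(2 + 12)(3) = 21 m/s
3–8 s: ½(12 + -6)(5) = 15 m/s
8–11 s: -6 × 3 = -18 m/s
Δv = 18 m/s, so v(11) = 5 + (18) = 23 m/s.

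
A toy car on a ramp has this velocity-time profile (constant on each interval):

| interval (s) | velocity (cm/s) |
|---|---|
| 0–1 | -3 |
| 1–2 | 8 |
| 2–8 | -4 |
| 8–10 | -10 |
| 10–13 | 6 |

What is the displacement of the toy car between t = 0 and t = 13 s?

Displacement is the signed area under the v-t curve.
0–1 s: -3 × 1 = -3 cm
1–2 s: 8 × 1 = 8 cm
2–8 s: -4 × 6 = -24 cm
8–10 s: -10 × 2 = -20 cm
10–13 s: 6 × 3 = 18 cm
Net displacement = -21 cm

-21 cm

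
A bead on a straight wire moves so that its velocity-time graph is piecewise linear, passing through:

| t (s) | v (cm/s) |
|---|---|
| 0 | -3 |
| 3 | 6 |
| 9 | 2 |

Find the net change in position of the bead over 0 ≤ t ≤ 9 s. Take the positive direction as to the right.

Net displacement equals the area under the velocity-time graph (areas below the axis count negative).
0–3 s: ½(-3 + 6)(3) = 4.5 cm
3–9 s: ½(6 + 2)(6) = 24 cm
Net displacement = 28.5 cm

28.5 cm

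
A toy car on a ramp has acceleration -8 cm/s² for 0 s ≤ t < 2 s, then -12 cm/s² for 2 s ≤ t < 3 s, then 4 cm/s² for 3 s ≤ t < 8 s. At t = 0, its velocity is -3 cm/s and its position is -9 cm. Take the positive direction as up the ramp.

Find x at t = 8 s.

-161 cm

On each constant-a segment, Δv = aΔt and Δx = v₀Δt + ½aΔt²; chain segment to segment.
0–2 s: v starts -3 cm/s; Δx = -3·2 + ½·-8·2² = -22 cm; v ends -19 cm/s.
2–3 s: v starts -19 cm/s; Δx = -19·1 + ½·-12·1² = -25 cm; v ends -31 cm/s.
3–8 s: v starts -31 cm/s; Δx = -31·5 + ½·4·5² = -105 cm; v ends -11 cm/s.
x(8) = -9 + Σ Δx = -161 cm.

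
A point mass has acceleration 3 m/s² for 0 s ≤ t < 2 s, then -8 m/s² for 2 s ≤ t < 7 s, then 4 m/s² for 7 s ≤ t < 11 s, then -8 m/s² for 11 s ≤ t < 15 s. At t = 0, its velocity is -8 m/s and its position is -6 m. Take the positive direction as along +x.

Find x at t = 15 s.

-430 m

On each constant-a segment, Δv = aΔt and Δx = v₀Δt + ½aΔt²; chain segment to segment.
0–2 s: v starts -8 m/s; Δx = -8·2 + ½·3·2² = -10 m; v ends -2 m/s.
2–7 s: v starts -2 m/s; Δx = -2·5 + ½·-8·5² = -110 m; v ends -42 m/s.
7–11 s: v starts -42 m/s; Δx = -42·4 + ½·4·4² = -136 m; v ends -26 m/s.
11–15 s: v starts -26 m/s; Δx = -26·4 + ½·-8·4² = -168 m; v ends -58 m/s.
x(15) = -6 + Σ Δx = -430 m.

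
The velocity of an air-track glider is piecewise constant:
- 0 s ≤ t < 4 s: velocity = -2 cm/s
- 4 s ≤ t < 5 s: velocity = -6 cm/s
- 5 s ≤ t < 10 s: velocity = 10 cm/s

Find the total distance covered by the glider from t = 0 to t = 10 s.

64 cm

Distance (not displacement) is the total path length: add the absolute areas under v-t.
0–4 s: |-2| × 4 = 8 cm
4–5 s: |-6| × 1 = 6 cm
5–10 s: |10| × 5 = 50 cm
Total distance = 64 cm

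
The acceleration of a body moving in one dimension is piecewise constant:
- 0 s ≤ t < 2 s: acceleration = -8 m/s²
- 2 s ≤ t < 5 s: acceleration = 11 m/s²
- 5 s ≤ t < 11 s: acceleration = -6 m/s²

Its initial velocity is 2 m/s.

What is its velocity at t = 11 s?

-17 m/s

Δv equals the area under the a-t graph; then v = v₀ + Δv.
0–2 s: -8 × 2 = -16 m/s
2–5 s: 11 × 3 = 33 m/s
5–11 s: -6 × 6 = -36 m/s
Δv = -19 m/s, so v(11) = 2 + (-19) = -17 m/s.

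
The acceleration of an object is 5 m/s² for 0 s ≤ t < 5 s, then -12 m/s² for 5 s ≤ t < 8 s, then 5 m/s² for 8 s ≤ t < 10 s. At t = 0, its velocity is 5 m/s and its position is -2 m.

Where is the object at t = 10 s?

119.5 m

On each constant-a segment, Δv = aΔt and Δx = v₀Δt + ½aΔt²; chain segment to segment.
0–5 s: v starts 5 m/s; Δx = 5·5 + ½·5·5² = 87.5 m; v ends 30 m/s.
5–8 s: v starts 30 m/s; Δx = 30·3 + ½·-12·3² = 36 m; v ends -6 m/s.
8–10 s: v starts -6 m/s; Δx = -6·2 + ½·5·2² = -2 m; v ends 4 m/s.
x(10) = -2 + Σ Δx = 119.5 m.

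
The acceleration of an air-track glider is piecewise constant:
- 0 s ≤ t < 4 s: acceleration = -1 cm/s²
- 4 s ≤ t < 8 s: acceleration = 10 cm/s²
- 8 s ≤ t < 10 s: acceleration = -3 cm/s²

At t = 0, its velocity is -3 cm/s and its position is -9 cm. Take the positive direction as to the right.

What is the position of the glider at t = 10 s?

On each constant-a segment, Δv = aΔt and Δx = v₀Δt + ½aΔt²; chain segment to segment.
0–4 s: v starts -3 cm/s; Δx = -3·4 + ½·-1·4² = -20 cm; v ends -7 cm/s.
4–8 s: v starts -7 cm/s; Δx = -7·4 + ½·10·4² = 52 cm; v ends 33 cm/s.
8–10 s: v starts 33 cm/s; Δx = 33·2 + ½·-3·2² = 60 cm; v ends 27 cm/s.
x(10) = -9 + Σ Δx = 83 cm.

83 cm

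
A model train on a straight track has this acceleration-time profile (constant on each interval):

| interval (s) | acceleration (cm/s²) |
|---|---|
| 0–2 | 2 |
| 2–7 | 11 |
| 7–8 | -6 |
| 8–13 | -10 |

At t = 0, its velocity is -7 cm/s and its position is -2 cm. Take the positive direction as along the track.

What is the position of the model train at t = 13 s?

264.5 cm

On each constant-a segment, Δv = aΔt and Δx = v₀Δt + ½aΔt²; chain segment to segment.
0–2 s: v starts -7 cm/s; Δx = -7·2 + ½·2·2² = -10 cm; v ends -3 cm/s.
2–7 s: v starts -3 cm/s; Δx = -3·5 + ½·11·5² = 122.5 cm; v ends 52 cm/s.
7–8 s: v starts 52 cm/s; Δx = 52·1 + ½·-6·1² = 49 cm; v ends 46 cm/s.
8–13 s: v starts 46 cm/s; Δx = 46·5 + ½·-10·5² = 105 cm; v ends -4 cm/s.
x(13) = -2 + Σ Δx = 264.5 cm.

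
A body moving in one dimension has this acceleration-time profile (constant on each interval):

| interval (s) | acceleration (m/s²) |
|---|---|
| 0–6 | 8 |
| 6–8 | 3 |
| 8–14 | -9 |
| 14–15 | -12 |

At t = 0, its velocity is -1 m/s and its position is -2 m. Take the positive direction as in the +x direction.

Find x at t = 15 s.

On each constant-a segment, Δv = aΔt and Δx = v₀Δt + ½aΔt²; chain segment to segment.
0–6 s: v starts -1 m/s; Δx = -1·6 + ½·8·6² = 138 m; v ends 47 m/s.
6–8 s: v starts 47 m/s; Δx = 47·2 + ½·3·2² = 100 m; v ends 53 m/s.
8–14 s: v starts 53 m/s; Δx = 53·6 + ½·-9·6² = 156 m; v ends -1 m/s.
14–15 s: v starts -1 m/s; Δx = -1·1 + ½·-12·1² = -7 m; v ends -13 m/s.
x(15) = -2 + Σ Δx = 385 m.

385 m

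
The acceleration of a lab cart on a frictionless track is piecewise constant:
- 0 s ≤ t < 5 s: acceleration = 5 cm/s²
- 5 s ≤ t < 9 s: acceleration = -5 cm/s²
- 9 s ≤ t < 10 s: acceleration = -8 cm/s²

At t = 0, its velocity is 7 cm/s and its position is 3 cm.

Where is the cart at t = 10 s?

On each constant-a segment, Δv = aΔt and Δx = v₀Δt + ½aΔt²; chain segment to segment.
0–5 s: v starts 7 cm/s; Δx = 7·5 + ½·5·5² = 97.5 cm; v ends 32 cm/s.
5–9 s: v starts 32 cm/s; Δx = 32·4 + ½·-5·4² = 88 cm; v ends 12 cm/s.
9–10 s: v starts 12 cm/s; Δx = 12·1 + ½·-8·1² = 8 cm; v ends 4 cm/s.
x(10) = 3 + Σ Δx = 196.5 cm.

196.5 cm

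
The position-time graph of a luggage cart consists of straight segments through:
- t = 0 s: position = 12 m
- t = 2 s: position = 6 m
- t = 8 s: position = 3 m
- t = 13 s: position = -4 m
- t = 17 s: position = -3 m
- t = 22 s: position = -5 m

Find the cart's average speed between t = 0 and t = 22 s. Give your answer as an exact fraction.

Average speed = (total path length)/(elapsed time); on a piecewise-linear x-t graph the path length is Σ|Δx|.
0–2 s: |Δx| = |6 − 12| = 6 m
2–8 s: |Δx| = |3 − 6| = 3 m
8–13 s: |Δx| = |-4 − 3| = 7 m
13–17 s: |Δx| = |-3 − -4| = 1 m
17–22 s: |Δx| = |-5 − -3| = 2 m
Total path = 19 m; average speed = 19/22 = 19/22 m/s.

19/22 m/s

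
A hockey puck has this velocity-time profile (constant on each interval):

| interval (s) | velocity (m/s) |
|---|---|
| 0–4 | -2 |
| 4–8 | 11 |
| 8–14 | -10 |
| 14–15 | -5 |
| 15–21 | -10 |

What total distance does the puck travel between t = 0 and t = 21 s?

177 m

Total distance travelled is ∫|v| dt — sum the magnitudes of each area piece.
0–4 s: |-2| × 4 = 8 m
4–8 s: |11| × 4 = 44 m
8–14 s: |-10| × 6 = 60 m
14–15 s: |-5| × 1 = 5 m
15–21 s: |-10| × 6 = 60 m
Total distance = 177 m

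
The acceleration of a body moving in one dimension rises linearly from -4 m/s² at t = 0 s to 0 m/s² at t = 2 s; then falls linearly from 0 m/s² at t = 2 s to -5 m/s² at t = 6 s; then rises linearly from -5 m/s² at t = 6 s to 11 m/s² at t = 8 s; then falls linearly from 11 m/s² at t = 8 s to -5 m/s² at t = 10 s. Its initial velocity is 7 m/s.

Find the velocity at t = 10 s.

5 m/s

Δv equals the area under the a-t graph; then v = v₀ + Δv.
0–2 s: ½(-4 + 0)(2) = -4 m/s
2–6 s: ½(0 + -5)(4) = -10 m/s
6–8 s: ½(-5 + 11)(2) = 6 m/s
8–10 s: ½(11 + -5)(2) = 6 m/s
Δv = -2 m/s, so v(10) = 7 + (-2) = 5 m/s.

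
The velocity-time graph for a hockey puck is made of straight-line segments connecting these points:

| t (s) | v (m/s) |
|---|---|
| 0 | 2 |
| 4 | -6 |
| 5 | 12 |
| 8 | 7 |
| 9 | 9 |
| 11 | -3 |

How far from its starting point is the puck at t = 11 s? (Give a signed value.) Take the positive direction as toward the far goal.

Net displacement equals the area under the velocity-time graph (areas below the axis count negative).
0–4 s: ½(2 + -6)(4) = -8 m
4–5 s: ½(-6 + 12)(1) = 3 m
5–8 s: ½(12 + 7)(3) = 28.5 m
8–9 s: ½(7 + 9)(1) = 8 m
9–11 s: ½(9 + -3)(2) = 6 m
Net displacement = 37.5 m

37.5 m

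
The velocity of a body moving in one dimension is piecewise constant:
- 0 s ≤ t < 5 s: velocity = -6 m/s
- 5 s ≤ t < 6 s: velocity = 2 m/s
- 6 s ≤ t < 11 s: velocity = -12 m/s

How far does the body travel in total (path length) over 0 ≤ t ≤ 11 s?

92 m

Total distance travelled is ∫|v| dt — sum the magnitudes of each area piece.
0–5 s: |-6| × 5 = 30 m
5–6 s: |2| × 1 = 2 m
6–11 s: |-12| × 5 = 60 m
Total distance = 92 m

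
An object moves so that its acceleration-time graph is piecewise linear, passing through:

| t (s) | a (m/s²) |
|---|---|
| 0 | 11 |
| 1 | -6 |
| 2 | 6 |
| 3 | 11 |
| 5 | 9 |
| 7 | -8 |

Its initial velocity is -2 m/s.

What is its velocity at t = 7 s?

Δv equals the area under the a-t graph; then v = v₀ + Δv.
0–1 s: ½(11 + -6)(1) = 2.5 m/s
1–2 s: ½(-6 + 6)(1) = 0 m/s
2–3 s: ½(6 + 11)(1) = 8.5 m/s
3–5 s: ½(11 + 9)(2) = 20 m/s
5–7 s: ½(9 + -8)(2) = 1 m/s
Δv = 32 m/s, so v(7) = -2 + (32) = 30 m/s.

30 m/s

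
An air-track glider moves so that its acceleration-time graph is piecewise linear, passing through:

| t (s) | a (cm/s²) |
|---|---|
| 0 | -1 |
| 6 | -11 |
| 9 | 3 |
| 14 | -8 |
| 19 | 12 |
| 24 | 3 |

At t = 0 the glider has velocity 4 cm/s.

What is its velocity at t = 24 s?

Δv equals the area under the a-t graph; then v = v₀ + Δv.
0–6 s: ½(-1 + -11)(6) = -36 cm/s
6–9 s: ½(-11 + 3)(3) = -12 cm/s
9–14 s: ½(3 + -8)(5) = -12.5 cm/s
14–19 s: ½(-8 + 12)(5) = 10 cm/s
19–24 s: ½(12 + 3)(5) = 37.5 cm/s
Δv = -13 cm/s, so v(24) = 4 + (-13) = -9 cm/s.

-9 cm/s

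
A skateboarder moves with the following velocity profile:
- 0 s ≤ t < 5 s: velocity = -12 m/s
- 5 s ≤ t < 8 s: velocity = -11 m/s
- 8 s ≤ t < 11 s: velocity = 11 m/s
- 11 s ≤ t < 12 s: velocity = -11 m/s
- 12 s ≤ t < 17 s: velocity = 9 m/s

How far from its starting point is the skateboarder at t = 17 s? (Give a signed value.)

Net displacement equals the area under the velocity-time graph (areas below the axis count negative).
0–5 s: -12 × 5 = -60 m
5–8 s: -11 × 3 = -33 m
8–11 s: 11 × 3 = 33 m
11–12 s: -11 × 1 = -11 m
12–17 s: 9 × 5 = 45 m
Net displacement = -26 m

-26 m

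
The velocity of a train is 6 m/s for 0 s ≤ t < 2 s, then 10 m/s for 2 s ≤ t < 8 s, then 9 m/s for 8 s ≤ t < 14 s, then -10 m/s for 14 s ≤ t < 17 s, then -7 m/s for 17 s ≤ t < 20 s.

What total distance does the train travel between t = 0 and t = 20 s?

Distance (not displacement) is the total path length: add the absolute areas under v-t.
0–2 s: |6| × 2 = 12 m
2–8 s: |10| × 6 = 60 m
8–14 s: |9| × 6 = 54 m
14–17 s: |-10| × 3 = 30 m
17–20 s: |-7| × 3 = 21 m
Total distance = 177 m

177 m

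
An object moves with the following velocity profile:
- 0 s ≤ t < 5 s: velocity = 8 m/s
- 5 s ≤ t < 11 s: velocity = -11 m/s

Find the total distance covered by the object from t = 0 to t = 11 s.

Distance (not displacement) is the total path length: add the absolute areas under v-t.
0–5 s: |8| × 5 = 40 m
5–11 s: |-11| × 6 = 66 m
Total distance = 106 m

106 m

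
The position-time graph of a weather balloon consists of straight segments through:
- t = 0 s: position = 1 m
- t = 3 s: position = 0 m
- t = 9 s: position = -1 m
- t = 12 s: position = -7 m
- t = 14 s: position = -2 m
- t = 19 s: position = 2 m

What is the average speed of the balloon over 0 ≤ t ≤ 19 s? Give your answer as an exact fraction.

17/19 m/s

Average speed = (total path length)/(elapsed time); on a piecewise-linear x-t graph the path length is Σ|Δx|.
0–3 s: |Δx| = |0 − 1| = 1 m
3–9 s: |Δx| = |-1 − 0| = 1 m
9–12 s: |Δx| = |-7 − -1| = 6 m
12–14 s: |Δx| = |-2 − -7| = 5 m
14–19 s: |Δx| = |2 − -2| = 4 m
Total path = 17 m; average speed = 17/19 = 17/19 m/s.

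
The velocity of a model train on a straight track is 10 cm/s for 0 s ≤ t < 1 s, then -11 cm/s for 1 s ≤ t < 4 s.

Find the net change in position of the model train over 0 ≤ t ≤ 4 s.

-23 cm

Displacement is the signed area under the v-t curve.
0–1 s: 10 × 1 = 10 cm
1–4 s: -11 × 3 = -33 cm
Net displacement = -23 cm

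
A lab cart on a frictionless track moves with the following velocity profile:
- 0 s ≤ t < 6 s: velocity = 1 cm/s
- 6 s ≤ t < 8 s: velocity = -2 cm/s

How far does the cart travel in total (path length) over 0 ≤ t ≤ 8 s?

10 cm

Distance (not displacement) is the total path length: add the absolute areas under v-t.
0–6 s: |1| × 6 = 6 cm
6–8 s: |-2| × 2 = 4 cm
Total distance = 10 cm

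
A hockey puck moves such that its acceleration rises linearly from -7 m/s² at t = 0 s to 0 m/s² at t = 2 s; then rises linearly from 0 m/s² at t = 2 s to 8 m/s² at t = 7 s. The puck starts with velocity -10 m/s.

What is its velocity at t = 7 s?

Δv equals the area under the a-t graph; then v = v₀ + Δv.
0–2 s: ½(-7 + 0)(2) = -7 m/s
2–7 s: ½(0 + 8)(5) = 20 m/s
Δv = 13 m/s, so v(7) = -10 + (13) = 3 m/s.

3 m/s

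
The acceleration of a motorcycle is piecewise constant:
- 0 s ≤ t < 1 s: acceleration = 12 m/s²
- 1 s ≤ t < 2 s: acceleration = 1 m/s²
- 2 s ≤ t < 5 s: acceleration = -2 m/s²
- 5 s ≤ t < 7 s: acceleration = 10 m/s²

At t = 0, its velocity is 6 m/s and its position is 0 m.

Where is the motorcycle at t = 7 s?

On each constant-a segment, Δv = aΔt and Δx = v₀Δt + ½aΔt²; chain segment to segment.
0–1 s: v starts 6 m/s; Δx = 6·1 + ½·12·1² = 12 m; v ends 18 m/s.
1–2 s: v starts 18 m/s; Δx = 18·1 + ½·1·1² = 18.5 m; v ends 19 m/s.
2–5 s: v starts 19 m/s; Δx = 19·3 + ½·-2·3² = 48 m; v ends 13 m/s.
5–7 s: v starts 13 m/s; Δx = 13·2 + ½·10·2² = 46 m; v ends 33 m/s.
x(7) = 0 + Σ Δx = 124.5 m.

124.5 m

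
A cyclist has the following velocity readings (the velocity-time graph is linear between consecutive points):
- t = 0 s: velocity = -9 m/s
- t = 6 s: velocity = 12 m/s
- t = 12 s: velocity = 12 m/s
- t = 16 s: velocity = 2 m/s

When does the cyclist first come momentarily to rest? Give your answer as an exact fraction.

v changes sign on 0–6 s (from -9 to 12); the graph is linear there, so v = 0 at t = 0 + (9)·(6 − 0)/(12 − -9) = 18/7 s.

t = 18/7 s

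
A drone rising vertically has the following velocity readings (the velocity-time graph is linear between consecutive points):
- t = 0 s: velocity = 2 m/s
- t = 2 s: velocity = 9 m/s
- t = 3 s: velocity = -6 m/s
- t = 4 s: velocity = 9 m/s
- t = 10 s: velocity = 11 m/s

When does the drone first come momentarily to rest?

v changes sign on 2–3 s (from 9 to -6); the graph is linear there, so v = 0 at t = 2 + (-9)·(3 − 2)/(-6 − 9) = 2.6 s.

t = 2.6 s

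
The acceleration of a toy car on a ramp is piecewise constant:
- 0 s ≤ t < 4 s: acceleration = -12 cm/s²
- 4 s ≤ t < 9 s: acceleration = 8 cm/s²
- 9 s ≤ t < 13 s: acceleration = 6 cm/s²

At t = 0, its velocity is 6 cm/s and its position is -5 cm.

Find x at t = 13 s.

On each constant-a segment, Δv = aΔt and Δx = v₀Δt + ½aΔt²; chain segment to segment.
0–4 s: v starts 6 cm/s; Δx = 6·4 + ½·-12·4² = -72 cm; v ends -42 cm/s.
4–9 s: v starts -42 cm/s; Δx = -42·5 + ½·8·5² = -110 cm; v ends -2 cm/s.
9–13 s: v starts -2 cm/s; Δx = -2·4 + ½·6·4² = 40 cm; v ends 22 cm/s.
x(13) = -5 + Σ Δx = -147 cm.

-147 cm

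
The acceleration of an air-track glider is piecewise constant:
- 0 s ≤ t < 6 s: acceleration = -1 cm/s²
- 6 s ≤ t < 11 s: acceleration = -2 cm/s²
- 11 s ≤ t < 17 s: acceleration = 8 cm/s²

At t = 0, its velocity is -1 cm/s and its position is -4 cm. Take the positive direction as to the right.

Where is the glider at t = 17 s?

-46 cm

On each constant-a segment, Δv = aΔt and Δx = v₀Δt + ½aΔt²; chain segment to segment.
0–6 s: v starts -1 cm/s; Δx = -1·6 + ½·-1·6² = -24 cm; v ends -7 cm/s.
6–11 s: v starts -7 cm/s; Δx = -7·5 + ½·-2·5² = -60 cm; v ends -17 cm/s.
11–17 s: v starts -17 cm/s; Δx = -17·6 + ½·8·6² = 42 cm; v ends 31 cm/s.
x(17) = -4 + Σ Δx = -46 cm.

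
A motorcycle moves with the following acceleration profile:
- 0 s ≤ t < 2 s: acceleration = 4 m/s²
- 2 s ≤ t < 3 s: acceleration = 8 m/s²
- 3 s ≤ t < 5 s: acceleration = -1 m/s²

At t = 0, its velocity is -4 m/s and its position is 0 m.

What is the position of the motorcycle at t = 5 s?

On each constant-a segment, Δv = aΔt and Δx = v₀Δt + ½aΔt²; chain segment to segment.
0–2 s: v starts -4 m/s; Δx = -4·2 + ½·4·2² = 0 m; v ends 4 m/s.
2–3 s: v starts 4 m/s; Δx = 4·1 + ½·8·1² = 8 m; v ends 12 m/s.
3–5 s: v starts 12 m/s; Δx = 12·2 + ½·-1·2² = 22 m; v ends 10 m/s.
x(5) = 0 + Σ Δx = 30 m.

30 m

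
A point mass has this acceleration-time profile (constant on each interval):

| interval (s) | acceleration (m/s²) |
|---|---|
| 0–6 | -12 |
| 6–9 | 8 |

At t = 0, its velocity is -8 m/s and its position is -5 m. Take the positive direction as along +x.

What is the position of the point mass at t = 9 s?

On each constant-a segment, Δv = aΔt and Δx = v₀Δt + ½aΔt²; chain segment to segment.
0–6 s: v starts -8 m/s; Δx = -8·6 + ½·-12·6² = -264 m; v ends -80 m/s.
6–9 s: v starts -80 m/s; Δx = -80·3 + ½·8·3² = -204 m; v ends -56 m/s.
x(9) = -5 + Σ Δx = -473 m.

-473 m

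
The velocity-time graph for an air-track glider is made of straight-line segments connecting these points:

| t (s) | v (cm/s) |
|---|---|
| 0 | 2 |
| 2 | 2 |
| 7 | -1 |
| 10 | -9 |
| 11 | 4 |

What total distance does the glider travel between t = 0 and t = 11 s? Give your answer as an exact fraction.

1049/39 cm

Total distance travelled is ∫|v| dt — sum the magnitudes of each area piece.
0–2 s: |2| × 2 = 4 cm
2–7 s: v = 0 at t = 16/3 s; triangle areas 10/3 + 5/6 = 25/6 cm
7–10 s: |½(-1 + -9)(3)| = 15 cm
10–11 s: v = 0 at t = 139/13 s; triangle areas 81/26 + 8/13 = 97/26 cm
Total distance = 1049/39 cm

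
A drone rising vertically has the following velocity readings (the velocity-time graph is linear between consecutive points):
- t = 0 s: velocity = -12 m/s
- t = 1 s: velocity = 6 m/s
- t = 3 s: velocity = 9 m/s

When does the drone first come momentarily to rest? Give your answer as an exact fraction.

t = 2/3 s

v changes sign on 0–1 s (from -12 to 6); the graph is linear there, so v = 0 at t = 0 + (12)·(1 − 0)/(6 − -12) = 2/3 s.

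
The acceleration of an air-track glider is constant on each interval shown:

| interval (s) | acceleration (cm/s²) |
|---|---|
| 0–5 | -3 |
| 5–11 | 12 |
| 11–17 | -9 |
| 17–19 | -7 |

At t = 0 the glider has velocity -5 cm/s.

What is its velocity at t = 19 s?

Δv equals the area under the a-t graph; then v = v₀ + Δv.
0–5 s: -3 × 5 = -15 cm/s
5–11 s: 12 × 6 = 72 cm/s
11–17 s: -9 × 6 = -54 cm/s
17–19 s: -7 × 2 = -14 cm/s
Δv = -11 cm/s, so v(19) = -5 + (-11) = -16 cm/s.

-16 cm/s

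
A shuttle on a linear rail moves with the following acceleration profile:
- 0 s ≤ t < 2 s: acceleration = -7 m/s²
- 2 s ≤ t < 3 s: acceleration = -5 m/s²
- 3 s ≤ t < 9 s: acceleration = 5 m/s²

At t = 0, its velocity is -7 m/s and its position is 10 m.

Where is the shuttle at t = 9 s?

-107.5 m

On each constant-a segment, Δv = aΔt and Δx = v₀Δt + ½aΔt²; chain segment to segment.
0–2 s: v starts -7 m/s; Δx = -7·2 + ½·-7·2² = -28 m; v ends -21 m/s.
2–3 s: v starts -21 m/s; Δx = -21·1 + ½·-5·1² = -23.5 m; v ends -26 m/s.
3–9 s: v starts -26 m/s; Δx = -26·6 + ½·5·6² = -66 m; v ends 4 m/s.
x(9) = 10 + Σ Δx = -107.5 m.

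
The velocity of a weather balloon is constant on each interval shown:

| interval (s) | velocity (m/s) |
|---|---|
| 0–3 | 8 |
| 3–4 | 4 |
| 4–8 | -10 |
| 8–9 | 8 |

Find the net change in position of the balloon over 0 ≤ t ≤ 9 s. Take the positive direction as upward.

Displacement is the signed area under the v-t curve.
0–3 s: 8 × 3 = 24 m
3–4 s: 4 × 1 = 4 m
4–8 s: -10 × 4 = -40 m
8–9 s: 8 × 1 = 8 m
Net displacement = -4 m

-4 m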